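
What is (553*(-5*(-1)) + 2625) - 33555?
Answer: -28165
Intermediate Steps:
(553*(-5*(-1)) + 2625) - 33555 = (553*5 + 2625) - 33555 = (2765 + 2625) - 33555 = 5390 - 33555 = -28165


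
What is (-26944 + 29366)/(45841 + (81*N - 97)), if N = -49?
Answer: 2422/41775 ≈ 0.057977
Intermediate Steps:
(-26944 + 29366)/(45841 + (81*N - 97)) = (-26944 + 29366)/(45841 + (81*(-49) - 97)) = 2422/(45841 + (-3969 - 97)) = 2422/(45841 - 4066) = 2422/41775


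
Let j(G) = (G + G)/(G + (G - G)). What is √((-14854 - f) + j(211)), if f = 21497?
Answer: I*√36349 ≈ 190.65*I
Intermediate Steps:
j(G) = 2 (j(G) = (2*G)/(G + 0) = (2*G)/G = 2)
√((-14854 - f) + j(211)) = √((-14854 - 1*21497) + 2) = √((-14854 - 21497) + 2) = √(-36351 + 2) = √(-36349) = I*√36349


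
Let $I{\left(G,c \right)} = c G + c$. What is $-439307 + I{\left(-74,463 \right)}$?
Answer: $-473106$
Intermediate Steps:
$I{\left(G,c \right)} = c + G c$ ($I{\left(G,c \right)} = G c + c = c + G c$)
$-439307 + I{\left(-74,463 \right)} = -439307 + 463 \left(1 - 74\right) = -439307 + 463 \left(-73\right) = -439307 - 33799 = -473106$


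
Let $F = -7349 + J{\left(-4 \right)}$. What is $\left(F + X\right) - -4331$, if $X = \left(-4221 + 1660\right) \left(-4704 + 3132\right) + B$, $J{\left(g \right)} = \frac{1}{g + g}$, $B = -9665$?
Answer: $\frac{32105671}{8} \approx 4.0132 \cdot 10^{6}$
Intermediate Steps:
$J{\left(g \right)} = \frac{1}{2 g}$
$X = 4016227$ ($X = \left(-4221 + 1660\right) \left(-4704 + 3132\right) - 9665 = \left(-2561\right) \left(-1572\right) - 9665 = 4025892 - 9665 = 4016227$)
$F = - \frac{58793}{8}$ ($F = -7349 + \frac{1}{2 \left(-4\right)} = -7349 + \frac{1}{2} \left(- \frac{1}{4}\right) = -7349 - \frac{1}{8} = - \frac{58793}{8} \approx -7349.1$)
$\left(F + X\right) - -4331 = \left(- \frac{58793}{8} + 4016227\right) - -4331 = \frac{32071023}{8} + 4331 = \frac{32105671}{8}$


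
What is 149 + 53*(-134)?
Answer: -6953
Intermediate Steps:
149 + 53*(-134) = 149 - 7102 = -6953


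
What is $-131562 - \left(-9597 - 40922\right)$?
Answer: $-81043$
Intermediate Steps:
$-131562 - \left(-9597 - 40922\right) = -131562 - -50519 = -131562 + 50519 = -81043$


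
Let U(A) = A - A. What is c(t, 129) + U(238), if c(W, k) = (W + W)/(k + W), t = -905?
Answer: 905/388 ≈ 2.3325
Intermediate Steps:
c(W, k) = 2*W/(W + k) (c(W, k) = (2*W)/(W + k) = 2*W/(W + k))
U(A) = 0
c(t, 129) + U(238) = 2*(-905)/(-905 + 129) + 0 = 2*(-905)/(-776) + 0 = 2*(-905)*(-1/776) + 0 = 905/388 + 0 = 905/388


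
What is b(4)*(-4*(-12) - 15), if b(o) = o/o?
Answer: 33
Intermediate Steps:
b(o) = 1
b(4)*(-4*(-12) - 15) = 1*(-4*(-12) - 15) = 1*(48 - 15) = 1*33 = 33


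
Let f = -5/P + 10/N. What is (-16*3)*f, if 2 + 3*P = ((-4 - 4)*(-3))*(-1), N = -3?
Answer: 1720/13 ≈ 132.31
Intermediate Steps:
P = -26/3 (P = -2/3 + (((-4 - 4)*(-3))*(-1))/3 = -2/3 + (-8*(-3)*(-1))/3 = -2/3 + (24*(-1))/3 = -2/3 + (1/3)*(-24) = -2/3 - 8 = -26/3 ≈ -8.6667)
f = -215/78 (f = -5/(-26/3) + 10/(-3) = -5*(-3/26) + 10*(-1/3) = 15/26 - 10/3 = -215/78 ≈ -2.7564)
(-16*3)*f = -16*3*(-215/78) = -48*(-215/78) = 1720/13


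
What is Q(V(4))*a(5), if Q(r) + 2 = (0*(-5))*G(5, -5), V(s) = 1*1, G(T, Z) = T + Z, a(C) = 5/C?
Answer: -2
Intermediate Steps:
V(s) = 1
Q(r) = -2 (Q(r) = -2 + (0*(-5))*(5 - 5) = -2 + 0*0 = -2 + 0 = -2)
Q(V(4))*a(5) = -10/5 = -2*1 = -2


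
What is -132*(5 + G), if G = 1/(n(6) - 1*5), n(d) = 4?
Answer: -528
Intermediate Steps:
G = -1 (G = 1/(4 - 1*5) = 1/(4 - 5) = 1/(-1) = -1)
-132*(5 + G) = -132*(5 - 1) = -528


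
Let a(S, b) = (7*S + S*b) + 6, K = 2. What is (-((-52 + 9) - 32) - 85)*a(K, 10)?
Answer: -400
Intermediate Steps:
a(S, b) = 6 + 7*S + S*b
(-((-52 + 9) - 32) - 85)*a(K, 10) = (-((-52 + 9) - 32) - 85)*(6 + 7*2 + 2*10) = (-(-43 - 32) - 85)*(6 + 14 + 20) = (-1*(-75) - 85)*40 = (75 - 85)*40 = -10*40 = -400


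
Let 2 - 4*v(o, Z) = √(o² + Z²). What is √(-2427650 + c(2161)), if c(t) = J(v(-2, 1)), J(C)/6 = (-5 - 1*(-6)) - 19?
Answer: I*√2427758 ≈ 1558.1*I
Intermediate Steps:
v(o, Z) = ½ - √(Z² + o²)/4 (v(o, Z) = ½ - √(o² + Z²)/4 = ½ - √(Z² + o²)/4)
J(C) = -108 (J(C) = 6*((-5 - 1*(-6)) - 19) = 6*((-5 + 6) - 19) = 6*(1 - 19) = 6*(-18) = -108)
c(t) = -108
√(-2427650 + c(2161)) = √(-2427650 - 108) = √(-2427758) = I*√2427758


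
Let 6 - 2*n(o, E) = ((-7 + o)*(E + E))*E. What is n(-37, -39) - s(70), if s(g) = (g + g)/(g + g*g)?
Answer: 4751815/71 ≈ 66927.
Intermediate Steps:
s(g) = 2*g/(g + g**2) (s(g) = (2*g)/(g + g**2) = 2*g/(g + g**2))
n(o, E) = 3 - E**2*(-7 + o) (n(o, E) = 3 - (-7 + o)*(E + E)*E/2 = 3 - (-7 + o)*(2*E)*E/2 = 3 - 2*E*(-7 + o)*E/2 = 3 - E**2*(-7 + o))
n(-37, -39) - s(70) = (3 + 7*(-39)**2 - 1*(-37)*(-39)**2) - 2/(1 + 70) = (3 + 7*1521 - 1*(-37)*1521) - 2/71 = (3 + 10647 + 56277) - 2/71 = 66927 - 1*2/71 = 66927 - 2/71 = 4751815/71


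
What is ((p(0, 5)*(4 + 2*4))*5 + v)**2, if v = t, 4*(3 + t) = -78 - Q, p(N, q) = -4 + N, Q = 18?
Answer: 71289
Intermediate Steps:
t = -27 (t = -3 + (-78 - 1*18)/4 = -3 + (-78 - 18)/4 = -3 + (1/4)*(-96) = -3 - 24 = -27)
v = -27
((p(0, 5)*(4 + 2*4))*5 + v)**2 = (((-4 + 0)*(4 + 2*4))*5 - 27)**2 = (-4*(4 + 8)*5 - 27)**2 = (-4*12*5 - 27)**2 = (-48*5 - 27)**2 = (-240 - 27)**2 = (-267)**2 = 71289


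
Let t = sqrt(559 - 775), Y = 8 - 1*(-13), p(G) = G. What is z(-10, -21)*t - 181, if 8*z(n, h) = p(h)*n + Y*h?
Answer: -181 - 693*I*sqrt(6)/4 ≈ -181.0 - 424.37*I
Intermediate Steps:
Y = 21 (Y = 8 + 13 = 21)
z(n, h) = 21*h/8 + h*n/8 (z(n, h) = (h*n + 21*h)/8 = (21*h + h*n)/8 = 21*h/8 + h*n/8)
t = 6*I*sqrt(6) (t = sqrt(-216) = 6*I*sqrt(6) ≈ 14.697*I)
z(-10, -21)*t - 181 = ((1/8)*(-21)*(21 - 10))*(6*I*sqrt(6)) - 181 = ((1/8)*(-21)*11)*(6*I*sqrt(6)) - 181 = -693*I*sqrt(6)/4 - 181 = -181 - 693*I*sqrt(6)/4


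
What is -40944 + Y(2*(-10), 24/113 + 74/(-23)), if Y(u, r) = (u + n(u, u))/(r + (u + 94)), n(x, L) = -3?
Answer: -7554882881/184516 ≈ -40944.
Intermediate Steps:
Y(u, r) = (-3 + u)/(94 + r + u) (Y(u, r) = (u - 3)/(r + (u + 94)) = (-3 + u)/(r + (94 + u)) = (-3 + u)/(94 + r + u))
-40944 + Y(2*(-10), 24/113 + 74/(-23)) = -40944 + (-3 + 2*(-10))/(94 + (24/113 + 74/(-23)) + 2*(-10)) = -40944 + (-3 - 20)/(94 + (24*(1/113) + 74*(-1/23)) - 20) = -40944 - 23/(94 + (24/113 - 74/23) - 20) = -40944 - 23/(94 - 7810/2599 - 20) = -40944 - 23/(184516/2599) = -40944 + (2599/184516)*(-23) = -40944 - 59777/184516 = -7554882881/184516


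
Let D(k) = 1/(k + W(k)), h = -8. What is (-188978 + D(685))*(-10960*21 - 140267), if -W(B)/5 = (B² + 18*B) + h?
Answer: 168499646657692727/2407050 ≈ 7.0003e+10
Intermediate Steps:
W(B) = 40 - 90*B - 5*B² (W(B) = -5*((B² + 18*B) - 8) = -5*(-8 + B² + 18*B) = 40 - 90*B - 5*B²)
D(k) = 1/(40 - 89*k - 5*k²) (D(k) = 1/(k + (40 - 90*k - 5*k²)) = 1/(40 - 89*k - 5*k²))
(-188978 + D(685))*(-10960*21 - 140267) = (-188978 - 1/(-40 + 5*685² + 89*685))*(-10960*21 - 140267) = (-188978 - 1/(-40 + 5*469225 + 60965))*(-230160 - 140267) = (-188978 - 1/(-40 + 2346125 + 60965))*(-370427) = (-188978 - 1/2407050)*(-370427) = -454879494901/2407050*(-370427) = 168499646657692727/2407050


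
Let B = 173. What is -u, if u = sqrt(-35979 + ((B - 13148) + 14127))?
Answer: -I*sqrt(34827) ≈ -186.62*I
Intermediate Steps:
u = I*sqrt(34827) (u = sqrt(-35979 + ((173 - 13148) + 14127)) = sqrt(-35979 + (-12975 + 14127)) = sqrt(-35979 + 1152) = sqrt(-34827) = I*sqrt(34827) ≈ 186.62*I)
-u = -I*sqrt(34827)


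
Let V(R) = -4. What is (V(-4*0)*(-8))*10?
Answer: 320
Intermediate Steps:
(V(-4*0)*(-8))*10 = -4*(-8)*10 = 32*10 = 320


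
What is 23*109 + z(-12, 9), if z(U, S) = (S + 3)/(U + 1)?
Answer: 27565/11 ≈ 2505.9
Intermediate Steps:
z(U, S) = (3 + S)/(1 + U)
23*109 + z(-12, 9) = 23*109 + (3 + 9)/(1 - 12) = 2507 + 12/(-11) = 2507 - 1/11*12 = 2507 - 12/11 = 27565/11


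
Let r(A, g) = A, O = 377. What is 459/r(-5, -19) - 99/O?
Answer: -173538/1885 ≈ -92.063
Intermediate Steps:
459/r(-5, -19) - 99/O = 459/(-5) - 99/377 = 459*(-⅕) - 99*1/377 = -459/5 - 99/377 = -173538/1885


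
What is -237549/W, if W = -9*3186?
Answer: 79183/9558 ≈ 8.2845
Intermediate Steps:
W = -28674
-237549/W = -237549/(-28674) = -237549*(-1/28674) = 79183/9558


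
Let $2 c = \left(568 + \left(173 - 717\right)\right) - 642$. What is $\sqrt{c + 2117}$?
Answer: $4 \sqrt{113} \approx 42.521$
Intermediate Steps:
$c = -309$ ($c = \frac{\left(568 + \left(173 - 717\right)\right) - 642}{2} = \frac{\left(568 - 544\right) - 642}{2} = \frac{24 - 642}{2} = \frac{1}{2} \left(-618\right) = -309$)
$\sqrt{c + 2117} = \sqrt{-309 + 2117} = \sqrt{1808} = 4 \sqrt{113}$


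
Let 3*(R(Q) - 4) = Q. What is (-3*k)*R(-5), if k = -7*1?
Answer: 49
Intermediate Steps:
R(Q) = 4 + Q/3
k = -7
(-3*k)*R(-5) = (-3*(-7))*(4 + (⅓)*(-5)) = 21*(4 - 5/3) = 21*(7/3) = 49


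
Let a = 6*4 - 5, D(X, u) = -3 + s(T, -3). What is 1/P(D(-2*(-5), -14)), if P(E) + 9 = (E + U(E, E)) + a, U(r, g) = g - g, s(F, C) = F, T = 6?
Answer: 1/13 ≈ 0.076923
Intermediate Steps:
U(r, g) = 0
D(X, u) = 3 (D(X, u) = -3 + 6 = 3)
a = 19 (a = 24 - 5 = 19)
P(E) = 10 + E (P(E) = -9 + ((E + 0) + 19) = -9 + (E + 19) = -9 + (19 + E) = 10 + E)
1/P(D(-2*(-5), -14)) = 1/(10 + 3) = 1/13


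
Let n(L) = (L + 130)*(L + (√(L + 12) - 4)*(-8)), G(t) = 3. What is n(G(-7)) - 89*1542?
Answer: -132583 - 1064*√15 ≈ -1.3670e+5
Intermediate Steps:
n(L) = (130 + L)*(32 + L - 8*√(12 + L)) (n(L) = (130 + L)*(L + (√(12 + L) - 4)*(-8)) = (130 + L)*(L + (-4 + √(12 + L))*(-8)) = (130 + L)*(L + (32 - 8*√(12 + L))) = (130 + L)*(32 + L - 8*√(12 + L)))
n(G(-7)) - 89*1542 = (4160 + 3² - 1040*√(12 + 3) + 162*3 - 8*3*√(12 + 3)) - 89*1542 = (4160 + 9 - 1040*√15 + 486 - 8*3*√15) - 1*137238 = (4160 + 9 - 1040*√15 + 486 - 24*√15) - 137238 = (4655 - 1064*√15) - 137238 = -132583 - 1064*√15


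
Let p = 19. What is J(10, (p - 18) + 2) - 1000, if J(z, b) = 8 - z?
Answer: -1002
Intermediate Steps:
J(10, (p - 18) + 2) - 1000 = (8 - 1*10) - 1000 = (8 - 10) - 1000 = -2 - 1000 = -1002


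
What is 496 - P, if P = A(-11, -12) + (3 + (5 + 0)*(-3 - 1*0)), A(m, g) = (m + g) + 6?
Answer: 525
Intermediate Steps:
A(m, g) = 6 + g + m (A(m, g) = (g + m) + 6 = 6 + g + m)
P = -29 (P = (6 - 12 - 11) + (3 + (5 + 0)*(-3 - 1*0)) = -17 + (3 + 5*(-3 + 0)) = -17 + (3 + 5*(-3)) = -17 + (3 - 15) = -17 - 12 = -29)
496 - P = 496 - 1*(-29) = 496 + 29 = 525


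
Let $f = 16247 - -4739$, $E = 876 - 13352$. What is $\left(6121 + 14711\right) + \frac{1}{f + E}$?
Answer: $\frac{177280321}{8510} \approx 20832.0$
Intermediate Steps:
$E = -12476$
$f = 20986$ ($f = 16247 + 4739 = 20986$)
$\left(6121 + 14711\right) + \frac{1}{f + E} = \left(6121 + 14711\right) + \frac{1}{20986 - 12476} = 20832 + \frac{1}{8510} = \frac{177280321}{8510}$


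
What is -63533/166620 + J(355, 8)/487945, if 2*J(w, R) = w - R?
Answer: -6194340223/16260279180 ≈ -0.38095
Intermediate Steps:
J(w, R) = w/2 - R/2 (J(w, R) = (w - R)/2 = w/2 - R/2)
-63533/166620 + J(355, 8)/487945 = -63533/166620 + ((½)*355 - ½*8)/487945 = -63533*1/166620 + (355/2 - 4)*(1/487945) = -63533/166620 + (347/2)*(1/487945) = -63533/166620 + 347/975890 = -6194340223/16260279180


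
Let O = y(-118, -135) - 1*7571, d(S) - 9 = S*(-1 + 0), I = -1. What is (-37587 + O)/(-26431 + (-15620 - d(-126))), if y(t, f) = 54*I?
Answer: 254/237 ≈ 1.0717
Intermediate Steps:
y(t, f) = -54 (y(t, f) = 54*(-1) = -54)
d(S) = 9 - S (d(S) = 9 + S*(-1 + 0) = 9 + S*(-1) = 9 - S)
O = -7625 (O = -54 - 1*7571 = -54 - 7571 = -7625)
(-37587 + O)/(-26431 + (-15620 - d(-126))) = (-37587 - 7625)/(-26431 + (-15620 - (9 - 1*(-126)))) = -45212/(-26431 + (-15620 - (9 + 126))) = -45212/(-26431 + (-15620 - 1*135)) = -45212/(-26431 + (-15620 - 135)) = -45212/(-26431 - 15755) = -45212/(-42186) = -45212*(-1/42186) = 254/237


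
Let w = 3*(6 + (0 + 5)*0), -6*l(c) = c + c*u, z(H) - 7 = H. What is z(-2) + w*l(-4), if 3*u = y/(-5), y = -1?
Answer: 89/5 ≈ 17.800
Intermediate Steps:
u = 1/15 (u = (-1/(-5))/3 = (-1*(-1/5))/3 = (1/3)*(1/5) = 1/15 ≈ 0.066667)
z(H) = 7 + H
l(c) = -8*c/45 (l(c) = -(c + c*(1/15))/6 = -(c + c/15)/6 = -8*c/45)
w = 18 (w = 3*(6 + 5*0) = 3*(6 + 0) = 3*6 = 18)
z(-2) + w*l(-4) = (7 - 2) + 18*(-8/45*(-4)) = 5 + 18*(32/45) = 5 + 64/5 = 89/5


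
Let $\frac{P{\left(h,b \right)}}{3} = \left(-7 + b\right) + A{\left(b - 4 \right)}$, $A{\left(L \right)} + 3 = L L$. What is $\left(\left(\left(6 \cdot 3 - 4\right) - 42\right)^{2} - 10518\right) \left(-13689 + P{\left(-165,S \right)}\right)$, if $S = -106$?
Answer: $-216708042$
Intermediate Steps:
$A{\left(L \right)} = -3 + L^{2}$ ($A{\left(L \right)} = -3 + L L = -3 + L^{2}$)
$P{\left(h,b \right)} = -30 + 3 b + 3 \left(-4 + b\right)^{2}$ ($P{\left(h,b \right)} = 3 \left(\left(-7 + b\right) + \left(-3 + \left(b - 4\right)^{2}\right)\right) = 3 \left(\left(-7 + b\right) + \left(-3 + \left(-4 + b\right)^{2}\right)\right) = 3 \left(-10 + b + \left(-4 + b\right)^{2}\right) = -30 + 3 b + 3 \left(-4 + b\right)^{2}$)
$\left(\left(\left(6 \cdot 3 - 4\right) - 42\right)^{2} - 10518\right) \left(-13689 + P{\left(-165,S \right)}\right) = \left(\left(\left(6 \cdot 3 - 4\right) - 42\right)^{2} - 10518\right) \left(-13689 + \left(-30 + 3 \left(-106\right) + 3 \left(-4 - 106\right)^{2}\right)\right) = \left(\left(\left(18 - 4\right) - 42\right)^{2} - 10518\right) \left(-13689 - \left(348 - 36300\right)\right) = \left(\left(14 - 42\right)^{2} - 10518\right) \left(-13689 - -35952\right) = \left(\left(-28\right)^{2} - 10518\right) \left(-13689 - -35952\right) = \left(784 - 10518\right) \left(-13689 + 35952\right) = \left(-9734\right) 22263 = -216708042$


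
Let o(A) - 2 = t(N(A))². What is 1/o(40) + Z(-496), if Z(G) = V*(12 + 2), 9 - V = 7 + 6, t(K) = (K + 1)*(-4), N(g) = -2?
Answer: -1007/18 ≈ -55.944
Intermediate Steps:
t(K) = -4 - 4*K (t(K) = (1 + K)*(-4) = -4 - 4*K)
o(A) = 18 (o(A) = 2 + (-4 - 4*(-2))² = 2 + (-4 + 8)² = 2 + 4² = 2 + 16 = 18)
V = -4 (V = 9 - (7 + 6) = 9 - 1*13 = 9 - 13 = -4)
Z(G) = -56 (Z(G) = -4*(12 + 2) = -4*14 = -56)
1/o(40) + Z(-496) = 1/18 - 56 = -1007/18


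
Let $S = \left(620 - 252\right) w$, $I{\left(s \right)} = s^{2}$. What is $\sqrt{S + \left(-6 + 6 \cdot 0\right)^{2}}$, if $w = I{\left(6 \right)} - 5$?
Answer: $2 \sqrt{2861} \approx 106.98$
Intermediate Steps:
$w = 31$ ($w = 6^{2} - 5 = 36 - 5 = 31$)
$S = 11408$ ($S = \left(620 - 252\right) 31 = 368 \cdot 31 = 11408$)
$\sqrt{S + \left(-6 + 6 \cdot 0\right)^{2}} = \sqrt{11408 + \left(-6 + 6 \cdot 0\right)^{2}} = \sqrt{11408 + \left(-6 + 0\right)^{2}} = \sqrt{11408 + \left(-6\right)^{2}} = \sqrt{11408 + 36} = \sqrt{11444} = 2 \sqrt{2861}$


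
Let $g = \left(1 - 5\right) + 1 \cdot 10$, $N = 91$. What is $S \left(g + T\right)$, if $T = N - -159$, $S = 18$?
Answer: $4608$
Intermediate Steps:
$T = 250$ ($T = 91 - -159 = 91 + 159 = 250$)
$g = 6$ ($g = \left(1 - 5\right) + 10 = -4 + 10 = 6$)
$S \left(g + T\right) = 18 \left(6 + 250\right) = 18 \cdot 256 = 4608$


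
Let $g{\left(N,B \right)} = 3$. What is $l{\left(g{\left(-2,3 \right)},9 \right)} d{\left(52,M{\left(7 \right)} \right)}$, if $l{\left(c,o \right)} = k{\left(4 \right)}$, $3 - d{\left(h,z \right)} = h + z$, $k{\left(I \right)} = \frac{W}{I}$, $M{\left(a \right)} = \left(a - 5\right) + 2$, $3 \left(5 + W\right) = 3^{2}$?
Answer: $\frac{53}{2} \approx 26.5$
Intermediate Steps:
$W = -2$ ($W = -5 + \frac{3^{2}}{3} = -5 + \frac{1}{3} \cdot 9 = -5 + 3 = -2$)
$M{\left(a \right)} = -3 + a$ ($M{\left(a \right)} = \left(-5 + a\right) + 2 = -3 + a$)
$k{\left(I \right)} = - \frac{2}{I}$
$d{\left(h,z \right)} = 3 - h - z$ ($d{\left(h,z \right)} = 3 - \left(h + z\right) = 3 - h - z$)
$l{\left(c,o \right)} = - \frac{1}{2}$ ($l{\left(c,o \right)} = - \frac{2}{4} = \left(-2\right) \frac{1}{4} = - \frac{1}{2}$)
$l{\left(g{\left(-2,3 \right)},9 \right)} d{\left(52,M{\left(7 \right)} \right)} = - \frac{3 - 52 - \left(-3 + 7\right)}{2} = - \frac{3 - 52 - 4}{2} = \left(- \frac{1}{2}\right) \left(-53\right) = \frac{53}{2}$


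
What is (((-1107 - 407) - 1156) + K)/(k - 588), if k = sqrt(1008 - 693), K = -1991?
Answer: 130508/16449 + 4661*sqrt(35)/115143 ≈ 8.1736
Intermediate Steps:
k = 3*sqrt(35) (k = sqrt(315) = 3*sqrt(35) ≈ 17.748)
(((-1107 - 407) - 1156) + K)/(k - 588) = (((-1107 - 407) - 1156) - 1991)/(3*sqrt(35) - 588) = ((-1514 - 1156) - 1991)/(-588 + 3*sqrt(35)) = (-2670 - 1991)/(-588 + 3*sqrt(35)) = -4661/(-588 + 3*sqrt(35))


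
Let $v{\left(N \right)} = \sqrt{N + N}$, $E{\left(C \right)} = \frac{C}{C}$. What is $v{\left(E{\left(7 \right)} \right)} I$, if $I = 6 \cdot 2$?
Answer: $12 \sqrt{2} \approx 16.971$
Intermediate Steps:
$E{\left(C \right)} = 1$
$v{\left(N \right)} = \sqrt{2} \sqrt{N}$ ($v{\left(N \right)} = \sqrt{2 N} = \sqrt{2} \sqrt{N}$)
$I = 12$
$v{\left(E{\left(7 \right)} \right)} I = \sqrt{2} \sqrt{1} \cdot 12 = \sqrt{2} \cdot 1 \cdot 12 = \sqrt{2} \cdot 12 = 12 \sqrt{2}$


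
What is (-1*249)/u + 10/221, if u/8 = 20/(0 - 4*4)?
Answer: 55129/2210 ≈ 24.945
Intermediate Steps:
u = -10 (u = 8*(20/(0 - 4*4)) = 8*(20/(0 - 16)) = 8*(20/(-16)) = 8*(-1/16*20) = 8*(-5/4) = -10)
(-1*249)/u + 10/221 = -1*249/(-10) + 10/221 = -249*(-⅒) + 10*(1/221) = 249/10 + 10/221 = 55129/2210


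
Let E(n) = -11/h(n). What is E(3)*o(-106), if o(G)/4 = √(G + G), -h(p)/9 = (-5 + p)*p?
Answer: -44*I*√53/27 ≈ -11.864*I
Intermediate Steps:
h(p) = -9*p*(-5 + p) (h(p) = -9*(-5 + p)*p = -9*p*(-5 + p))
o(G) = 4*√2*√G (o(G) = 4*√(G + G) = 4*√(2*G) = 4*(√2*√G) = 4*√2*√G)
E(n) = -11/(9*n*(5 - n)) (E(n) = -11*1/(9*n*(5 - n)) = -11/(9*n*(5 - n)))
E(3)*o(-106) = ((11/9)/(3*(-5 + 3)))*(4*√2*√(-106)) = ((11/9)*(⅓)/(-2))*(4*√2*(I*√106)) = ((11/9)*(⅓)*(-½))*(8*I*√53) = -44*I*√53/27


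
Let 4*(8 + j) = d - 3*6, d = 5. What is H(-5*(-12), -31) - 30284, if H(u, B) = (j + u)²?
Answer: -446519/16 ≈ -27907.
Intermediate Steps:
j = -45/4 (j = -8 + (5 - 3*6)/4 = -8 + (5 - 18)/4 = -8 + (¼)*(-13) = -8 - 13/4 = -45/4 ≈ -11.250)
H(u, B) = (-45/4 + u)²
H(-5*(-12), -31) - 30284 = (-45 + 4*(-5*(-12)))²/16 - 30284 = (-45 + 4*60)²/16 - 30284 = (-45 + 240)²/16 - 30284 = (1/16)*195² - 30284 = (1/16)*38025 - 30284 = 38025/16 - 30284 = -446519/16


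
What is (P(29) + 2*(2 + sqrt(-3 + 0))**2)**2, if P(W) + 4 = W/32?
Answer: -195383/1024 - 35*I*sqrt(3)/2 ≈ -190.8 - 30.311*I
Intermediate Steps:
P(W) = -4 + W/32
(P(29) + 2*(2 + sqrt(-3 + 0))**2)**2 = ((-4 + (1/32)*29) + 2*(2 + sqrt(-3 + 0))**2)**2 = ((-4 + 29/32) + 2*(2 + sqrt(-3))**2)**2 = (-99/32 + 2*(2 + I*sqrt(3))**2)**2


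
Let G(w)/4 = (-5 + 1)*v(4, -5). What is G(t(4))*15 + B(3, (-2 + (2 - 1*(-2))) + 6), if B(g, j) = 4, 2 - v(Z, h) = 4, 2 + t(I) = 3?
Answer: 484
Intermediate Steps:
t(I) = 1 (t(I) = -2 + 3 = 1)
v(Z, h) = -2 (v(Z, h) = 2 - 1*4 = 2 - 4 = -2)
G(w) = 32 (G(w) = 4*((-5 + 1)*(-2)) = 4*(-4*(-2)) = 4*8 = 32)
G(t(4))*15 + B(3, (-2 + (2 - 1*(-2))) + 6) = 32*15 + 4 = 480 + 4 = 484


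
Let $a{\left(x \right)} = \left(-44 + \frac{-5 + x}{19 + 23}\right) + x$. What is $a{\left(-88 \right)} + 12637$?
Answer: $\frac{175039}{14} \approx 12503.0$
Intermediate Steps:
$a{\left(x \right)} = - \frac{1853}{42} + \frac{43 x}{42}$ ($a{\left(x \right)} = \left(-44 + \frac{-5 + x}{42}\right) + x = \left(-44 + \left(-5 + x\right) \frac{1}{42}\right) + x = \left(-44 + \left(- \frac{5}{42} + \frac{x}{42}\right)\right) + x = \left(- \frac{1853}{42} + \frac{x}{42}\right) + x = - \frac{1853}{42} + \frac{43 x}{42}$)
$a{\left(-88 \right)} + 12637 = \left(- \frac{1853}{42} + \frac{43}{42} \left(-88\right)\right) + 12637 = \left(- \frac{1853}{42} - \frac{1892}{21}\right) + 12637 = - \frac{1879}{14} + 12637 = \frac{175039}{14}$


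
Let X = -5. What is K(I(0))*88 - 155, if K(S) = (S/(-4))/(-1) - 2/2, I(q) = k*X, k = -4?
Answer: 197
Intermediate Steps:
I(q) = 20 (I(q) = -4*(-5) = 20)
K(S) = -1 + S/4 (K(S) = (S*(-¼))*(-1) - 2*½ = -S/4*(-1) - 1 = S/4 - 1 = -1 + S/4)
K(I(0))*88 - 155 = (-1 + (¼)*20)*88 - 155 = (-1 + 5)*88 - 155 = 4*88 - 155 = 352 - 155 = 197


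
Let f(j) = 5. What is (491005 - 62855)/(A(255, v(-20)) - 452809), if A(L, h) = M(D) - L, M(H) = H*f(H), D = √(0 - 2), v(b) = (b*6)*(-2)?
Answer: -96989675800/102633494073 - 1070375*I*√2/102633494073 ≈ -0.94501 - 1.4749e-5*I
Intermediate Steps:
v(b) = -12*b (v(b) = (6*b)*(-2) = -12*b)
D = I*√2 (D = √(-2) = I*√2 ≈ 1.4142*I)
M(H) = 5*H (M(H) = H*5 = 5*H)
A(L, h) = -L + 5*I*√2 (A(L, h) = 5*(I*√2) - L = 5*I*√2 - L = -L + 5*I*√2)
(491005 - 62855)/(A(255, v(-20)) - 452809) = (491005 - 62855)/((-1*255 + 5*I*√2) - 452809) = 428150/((-255 + 5*I*√2) - 452809) = 428150/(-453064 + 5*I*√2)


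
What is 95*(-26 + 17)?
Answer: -855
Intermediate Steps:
95*(-26 + 17) = 95*(-9) = -855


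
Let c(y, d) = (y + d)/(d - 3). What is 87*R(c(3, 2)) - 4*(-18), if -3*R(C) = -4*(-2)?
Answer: -160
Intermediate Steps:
c(y, d) = (d + y)/(-3 + d)
R(C) = -8/3 (R(C) = -(-4)*(-2)/3 = -1/3*8 = -8/3)
87*R(c(3, 2)) - 4*(-18) = 87*(-8/3) - 4*(-18) = -232 + 72 = -160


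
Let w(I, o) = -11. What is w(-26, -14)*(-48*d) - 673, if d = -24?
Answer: -13345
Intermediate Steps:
w(-26, -14)*(-48*d) - 673 = -(-528)*(-24) - 673 = -11*1152 - 673 = -12672 - 673 = -13345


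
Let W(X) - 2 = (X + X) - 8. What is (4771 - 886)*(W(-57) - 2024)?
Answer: -8329440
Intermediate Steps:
W(X) = -6 + 2*X (W(X) = 2 + ((X + X) - 8) = 2 + (2*X - 8) = 2 + (-8 + 2*X) = -6 + 2*X)
(4771 - 886)*(W(-57) - 2024) = (4771 - 886)*((-6 + 2*(-57)) - 2024) = 3885*((-6 - 114) - 2024) = 3885*(-120 - 2024) = 3885*(-2144) = -8329440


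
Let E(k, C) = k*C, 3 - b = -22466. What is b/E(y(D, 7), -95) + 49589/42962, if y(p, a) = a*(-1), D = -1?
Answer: 998289863/28569730 ≈ 34.942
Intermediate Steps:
y(p, a) = -a
b = 22469 (b = 3 - 1*(-22466) = 3 + 22466 = 22469)
E(k, C) = C*k
b/E(y(D, 7), -95) + 49589/42962 = 22469/((-(-95)*7)) + 49589/42962 = 22469/((-95*(-7))) + 49589*(1/42962) = 22469/665 + 49589/42962 = 998289863/28569730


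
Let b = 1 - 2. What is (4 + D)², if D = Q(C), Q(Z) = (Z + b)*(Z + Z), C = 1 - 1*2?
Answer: 64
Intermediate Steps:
b = -1
C = -1 (C = 1 - 2 = -1)
Q(Z) = 2*Z*(-1 + Z) (Q(Z) = (Z - 1)*(Z + Z) = (-1 + Z)*(2*Z) = 2*Z*(-1 + Z))
D = 4 (D = 2*(-1)*(-1 - 1) = 2*(-1)*(-2) = 4)
(4 + D)² = (4 + 4)² = 8² = 64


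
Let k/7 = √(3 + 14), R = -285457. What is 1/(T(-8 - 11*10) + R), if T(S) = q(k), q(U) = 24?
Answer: -1/285433 ≈ -3.5034e-6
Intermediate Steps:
k = 7*√17 (k = 7*√(3 + 14) = 7*√17 ≈ 28.862)
T(S) = 24
1/(T(-8 - 11*10) + R) = 1/(24 - 285457) = 1/(-285433) = -1/285433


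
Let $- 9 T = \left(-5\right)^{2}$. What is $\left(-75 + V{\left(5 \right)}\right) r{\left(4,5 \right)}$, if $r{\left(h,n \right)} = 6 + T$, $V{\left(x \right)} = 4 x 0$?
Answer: $- \frac{725}{3} \approx -241.67$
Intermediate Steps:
$V{\left(x \right)} = 0$
$T = - \frac{25}{9}$ ($T = - \frac{\left(-5\right)^{2}}{9} = \left(- \frac{1}{9}\right) 25 = - \frac{25}{9} \approx -2.7778$)
$r{\left(h,n \right)} = \frac{29}{9}$ ($r{\left(h,n \right)} = 6 - \frac{25}{9} = \frac{29}{9}$)
$\left(-75 + V{\left(5 \right)}\right) r{\left(4,5 \right)} = \left(-75 + 0\right) \frac{29}{9} = \left(-75\right) \frac{29}{9} = - \frac{725}{3}$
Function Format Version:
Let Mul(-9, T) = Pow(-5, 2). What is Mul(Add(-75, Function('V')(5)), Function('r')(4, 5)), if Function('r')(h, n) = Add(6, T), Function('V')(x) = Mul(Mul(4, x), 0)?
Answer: Rational(-725, 3) ≈ -241.67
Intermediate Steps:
Function('V')(x) = 0
T = Rational(-25, 9) (T = Mul(Rational(-1, 9), Pow(-5, 2)) = Mul(Rational(-1, 9), 25) = Rational(-25, 9) ≈ -2.7778)
Function('r')(h, n) = Rational(29, 9) (Function('r')(h, n) = Add(6, Rational(-25, 9)) = Rational(29, 9))
Mul(Add(-75, Function('V')(5)), Function('r')(4, 5)) = Mul(Add(-75, 0), Rational(29, 9)) = Mul(-75, Rational(29, 9)) = Rational(-725, 3)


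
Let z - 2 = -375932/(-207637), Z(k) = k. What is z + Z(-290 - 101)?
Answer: -80394861/207637 ≈ -387.19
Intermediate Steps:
z = 791206/207637 (z = 2 - 375932/(-207637) = 2 - 375932*(-1/207637) = 2 + 375932/207637 = 791206/207637 ≈ 3.8105)
z + Z(-290 - 101) = 791206/207637 + (-290 - 101) = 791206/207637 - 391 = -80394861/207637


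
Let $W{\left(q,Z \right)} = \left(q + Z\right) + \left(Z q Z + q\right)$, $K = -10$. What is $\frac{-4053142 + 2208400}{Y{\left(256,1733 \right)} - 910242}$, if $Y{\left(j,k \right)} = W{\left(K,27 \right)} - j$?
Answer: $\frac{614914}{305927} \approx 2.01$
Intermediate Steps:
$W{\left(q,Z \right)} = Z + 2 q + q Z^{2}$ ($W{\left(q,Z \right)} = \left(Z + q\right) + \left(q Z^{2} + q\right) = \left(Z + q\right) + \left(q + q Z^{2}\right) = Z + 2 q + q Z^{2}$)
$Y{\left(j,k \right)} = -7283 - j$ ($Y{\left(j,k \right)} = \left(27 + 2 \left(-10\right) - 10 \cdot 27^{2}\right) - j = \left(27 - 20 - 7290\right) - j = -7283 - j$)
$\frac{-4053142 + 2208400}{Y{\left(256,1733 \right)} - 910242} = \frac{-4053142 + 2208400}{\left(-7283 - 256\right) - 910242} = - \frac{1844742}{\left(-7283 - 256\right) - 910242} = - \frac{1844742}{-7539 - 910242} = - \frac{1844742}{-917781} = \left(-1844742\right) \left(- \frac{1}{917781}\right) = \frac{614914}{305927}$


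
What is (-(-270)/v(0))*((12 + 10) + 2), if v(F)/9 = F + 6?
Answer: 120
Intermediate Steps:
v(F) = 54 + 9*F (v(F) = 9*(F + 6) = 9*(6 + F) = 54 + 9*F)
(-(-270)/v(0))*((12 + 10) + 2) = (-(-270)/(54 + 9*0))*((12 + 10) + 2) = (-(-270)/(54 + 0))*(22 + 2) = -(-270)/54*24 = -27*(-5/27)*24 = 5*24 = 120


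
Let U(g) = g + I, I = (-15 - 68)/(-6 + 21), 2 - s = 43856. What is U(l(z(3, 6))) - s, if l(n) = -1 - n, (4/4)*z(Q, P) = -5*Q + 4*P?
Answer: 657577/15 ≈ 43838.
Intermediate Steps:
s = -43854 (s = 2 - 1*43856 = 2 - 43856 = -43854)
z(Q, P) = -5*Q + 4*P
I = -83/15 ≈ -5.5333
U(g) = -83/15 + g (U(g) = g - 83/15 = -83/15 + g)
U(l(z(3, 6))) - s = (-83/15 + (-1 - (-5*3 + 4*6))) - 1*(-43854) = (-83/15 + (-1 - (-15 + 24))) + 43854 = (-83/15 + (-1 - 1*9)) + 43854 = (-83/15 + (-1 - 9)) + 43854 = (-83/15 - 10) + 43854 = -233/15 + 43854 = 657577/15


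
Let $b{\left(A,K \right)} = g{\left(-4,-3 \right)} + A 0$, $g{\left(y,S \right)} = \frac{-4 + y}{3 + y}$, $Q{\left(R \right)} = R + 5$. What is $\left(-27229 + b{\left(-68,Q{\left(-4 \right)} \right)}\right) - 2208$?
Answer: $-29429$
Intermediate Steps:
$Q{\left(R \right)} = 5 + R$
$g{\left(y,S \right)} = \frac{-4 + y}{3 + y}$
$b{\left(A,K \right)} = 8$ ($b{\left(A,K \right)} = \frac{-4 - 4}{3 - 4} + A 0 = \frac{1}{-1} \left(-8\right) + 0 = \left(-1\right) \left(-8\right) + 0 = 8 + 0 = 8$)
$\left(-27229 + b{\left(-68,Q{\left(-4 \right)} \right)}\right) - 2208 = \left(-27229 + 8\right) - 2208 = -27221 - 2208 = -29429$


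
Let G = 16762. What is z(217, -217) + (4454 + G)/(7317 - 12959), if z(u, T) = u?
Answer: 46273/217 ≈ 213.24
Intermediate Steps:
z(217, -217) + (4454 + G)/(7317 - 12959) = 217 + (4454 + 16762)/(7317 - 12959) = 217 + 21216/(-5642) = 217 + 21216*(-1/5642) = 217 - 816/217 = 46273/217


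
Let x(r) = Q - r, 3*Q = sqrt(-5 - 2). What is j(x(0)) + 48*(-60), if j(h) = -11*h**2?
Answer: -25843/9 ≈ -2871.4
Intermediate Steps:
Q = I*sqrt(7)/3 (Q = sqrt(-5 - 2)/3 = sqrt(-7)/3 = (I*sqrt(7))/3 = I*sqrt(7)/3 ≈ 0.88192*I)
x(r) = -r + I*sqrt(7)/3 (x(r) = I*sqrt(7)/3 - r = -r + I*sqrt(7)/3)
j(x(0)) + 48*(-60) = -11*(-1*0 + I*sqrt(7)/3)**2 + 48*(-60) = -11*(0 + I*sqrt(7)/3)**2 - 2880 = -11*(I*sqrt(7)/3)**2 - 2880 = -11*(-7/9) - 2880 = 77/9 - 2880 = -25843/9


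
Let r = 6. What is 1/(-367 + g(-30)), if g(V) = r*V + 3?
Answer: -1/544 ≈ -0.0018382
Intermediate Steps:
g(V) = 3 + 6*V (g(V) = 6*V + 3 = 3 + 6*V)
1/(-367 + g(-30)) = 1/(-367 + (3 + 6*(-30))) = 1/(-367 + (3 - 180)) = 1/(-367 - 177) = 1/(-544) = -1/544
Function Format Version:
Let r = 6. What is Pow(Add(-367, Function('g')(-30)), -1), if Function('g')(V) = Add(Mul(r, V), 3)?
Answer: Rational(-1, 544) ≈ -0.0018382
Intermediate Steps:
Function('g')(V) = Add(3, Mul(6, V)) (Function('g')(V) = Add(Mul(6, V), 3) = Add(3, Mul(6, V)))
Pow(Add(-367, Function('g')(-30)), -1) = Pow(Add(-367, Add(3, Mul(6, -30))), -1) = Pow(Add(-367, Add(3, -180)), -1) = Pow(Add(-367, -177), -1) = Pow(-544, -1) = Rational(-1, 544)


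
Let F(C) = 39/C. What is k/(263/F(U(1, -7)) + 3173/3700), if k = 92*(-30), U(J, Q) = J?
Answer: -17316000/47689 ≈ -363.10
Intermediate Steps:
k = -2760
k/(263/F(U(1, -7)) + 3173/3700) = -2760/(263/((39/1)) + 3173/3700) = -2760/(263/((39*1)) + 3173*(1/3700)) = -2760/(263/39 + 3173/3700) = -2760/1096847/144300 = -2760*144300/1096847 = -17316000/47689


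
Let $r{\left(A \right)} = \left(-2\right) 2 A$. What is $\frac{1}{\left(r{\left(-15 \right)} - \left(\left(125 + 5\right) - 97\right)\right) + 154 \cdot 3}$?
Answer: $\frac{1}{489} \approx 0.002045$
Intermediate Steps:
$r{\left(A \right)} = - 4 A$
$\frac{1}{\left(r{\left(-15 \right)} - \left(\left(125 + 5\right) - 97\right)\right) + 154 \cdot 3} = \frac{1}{\left(\left(-4\right) \left(-15\right) - \left(\left(125 + 5\right) - 97\right)\right) + 154 \cdot 3} = \frac{1}{\left(60 - \left(130 - 97\right)\right) + 462} = \frac{1}{\left(60 - 33\right) + 462} = \frac{1}{27 + 462} = \frac{1}{489}$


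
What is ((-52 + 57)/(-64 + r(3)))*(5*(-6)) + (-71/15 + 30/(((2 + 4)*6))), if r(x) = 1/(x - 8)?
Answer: -1673/1070 ≈ -1.5636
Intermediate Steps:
r(x) = 1/(-8 + x)
((-52 + 57)/(-64 + r(3)))*(5*(-6)) + (-71/15 + 30/(((2 + 4)*6))) = ((-52 + 57)/(-64 + 1/(-8 + 3)))*(5*(-6)) + (-71/15 + 30/(((2 + 4)*6))) = (5/(-64 + 1/(-5)))*(-30) + (-71*1/15 + 30/((6*6))) = (5/(-64 - ⅕))*(-30) + (-71/15 + 30/36) = (5/(-321/5))*(-30) + (-71/15 + 30*(1/36)) = (5*(-5/321))*(-30) + (-71/15 + ⅚) = -25/321*(-30) - 39/10 = 250/107 - 39/10 = -1673/1070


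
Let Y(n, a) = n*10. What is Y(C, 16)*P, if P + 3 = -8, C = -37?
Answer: 4070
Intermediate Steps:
Y(n, a) = 10*n
P = -11 (P = -3 - 8 = -11)
Y(C, 16)*P = (10*(-37))*(-11) = -370*(-11) = 4070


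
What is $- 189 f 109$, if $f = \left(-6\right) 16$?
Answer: $1977696$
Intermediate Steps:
$f = -96$
$- 189 f 109 = \left(-189\right) \left(-96\right) 109 = 18144 \cdot 109 = 1977696$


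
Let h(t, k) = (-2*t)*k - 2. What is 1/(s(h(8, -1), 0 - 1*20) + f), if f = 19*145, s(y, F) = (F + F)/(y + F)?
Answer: 3/8285 ≈ 0.00036210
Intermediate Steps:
h(t, k) = -2 - 2*k*t (h(t, k) = -2*k*t - 2 = -2 - 2*k*t)
s(y, F) = 2*F/(F + y) (s(y, F) = (2*F)/(F + y) = 2*F/(F + y))
f = 2755
1/(s(h(8, -1), 0 - 1*20) + f) = 1/(2*(0 - 1*20)/((0 - 1*20) + (-2 - 2*(-1)*8)) + 2755) = 1/(2*(0 - 20)/((0 - 20) + (-2 + 16)) + 2755) = 1/(2*(-20)/(-20 + 14) + 2755) = 1/(2*(-20)/(-6) + 2755) = 1/(2*(-20)*(-1/6) + 2755) = 1/(20/3 + 2755) = 1/(8285/3) = 3/8285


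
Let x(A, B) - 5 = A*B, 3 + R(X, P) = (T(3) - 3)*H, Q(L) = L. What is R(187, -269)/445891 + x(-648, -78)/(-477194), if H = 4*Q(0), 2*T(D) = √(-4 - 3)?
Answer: -22540775741/212776509854 ≈ -0.10594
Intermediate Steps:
T(D) = I*√7/2 (T(D) = √(-4 - 3)/2 = √(-7)/2 = (I*√7)/2 = I*√7/2)
H = 0 (H = 4*0 = 0)
R(X, P) = -3 (R(X, P) = -3 + (I*√7/2 - 3)*0 = -3 + (-3 + I*√7/2)*0 = -3 + 0 = -3)
x(A, B) = 5 + A*B
R(187, -269)/445891 + x(-648, -78)/(-477194) = -3/445891 + (5 - 648*(-78))/(-477194) = -3*1/445891 + (5 + 50544)*(-1/477194) = -3/445891 + 50549*(-1/477194) = -3/445891 - 50549/477194 = -22540775741/212776509854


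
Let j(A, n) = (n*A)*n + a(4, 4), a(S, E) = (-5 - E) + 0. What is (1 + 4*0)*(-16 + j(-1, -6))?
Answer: -61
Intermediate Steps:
a(S, E) = -5 - E
j(A, n) = -9 + A*n**2 (j(A, n) = (n*A)*n + (-5 - 1*4) = (A*n)*n + (-5 - 4) = A*n**2 - 9 = -9 + A*n**2)
(1 + 4*0)*(-16 + j(-1, -6)) = (1 + 4*0)*(-16 + (-9 - 1*(-6)**2)) = (1 + 0)*(-16 + (-9 - 1*36)) = 1*(-16 + (-9 - 36)) = 1*(-16 - 45) = 1*(-61) = -61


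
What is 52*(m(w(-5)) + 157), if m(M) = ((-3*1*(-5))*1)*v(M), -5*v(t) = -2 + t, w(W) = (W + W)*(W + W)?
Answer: -7124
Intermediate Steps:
w(W) = 4*W² (w(W) = (2*W)*(2*W) = 4*W²)
v(t) = ⅖ - t/5 (v(t) = -(-2 + t)/5 = ⅖ - t/5)
m(M) = 6 - 3*M (m(M) = ((-3*1*(-5))*1)*(⅖ - M/5) = (-3*(-5)*1)*(⅖ - M/5) = (15*1)*(⅖ - M/5) = 15*(⅖ - M/5) = 6 - 3*M)
52*(m(w(-5)) + 157) = 52*((6 - 12*(-5)²) + 157) = 52*((6 - 12*25) + 157) = 52*((6 - 3*100) + 157) = 52*((6 - 300) + 157) = 52*(-294 + 157) = 52*(-137) = -7124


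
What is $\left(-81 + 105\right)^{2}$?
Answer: $576$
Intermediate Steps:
$\left(-81 + 105\right)^{2} = 24^{2} = 576$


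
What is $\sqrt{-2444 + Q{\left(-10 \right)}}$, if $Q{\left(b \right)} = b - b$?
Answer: $2 i \sqrt{611} \approx 49.437 i$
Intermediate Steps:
$Q{\left(b \right)} = 0$
$\sqrt{-2444 + Q{\left(-10 \right)}} = \sqrt{-2444 + 0} = \sqrt{-2444} = 2 i \sqrt{611}$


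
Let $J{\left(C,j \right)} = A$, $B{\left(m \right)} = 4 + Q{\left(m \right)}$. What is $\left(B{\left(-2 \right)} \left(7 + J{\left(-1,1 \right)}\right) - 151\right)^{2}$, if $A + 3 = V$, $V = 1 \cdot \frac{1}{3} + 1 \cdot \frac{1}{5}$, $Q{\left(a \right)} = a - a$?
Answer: $\frac{3972049}{225} \approx 17654.0$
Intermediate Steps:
$Q{\left(a \right)} = 0$
$B{\left(m \right)} = 4$ ($B{\left(m \right)} = 4 + 0 = 4$)
$V = \frac{8}{15}$ ($V = 1 \cdot \frac{1}{3} + 1 \cdot \frac{1}{5} = \frac{1}{3} + \frac{1}{5} = \frac{8}{15} \approx 0.53333$)
$A = - \frac{37}{15}$ ($A = -3 + \frac{8}{15} = - \frac{37}{15} \approx -2.4667$)
$J{\left(C,j \right)} = - \frac{37}{15}$
$\left(B{\left(-2 \right)} \left(7 + J{\left(-1,1 \right)}\right) - 151\right)^{2} = \left(4 \left(7 - \frac{37}{15}\right) - 151\right)^{2} = \left(4 \cdot \frac{68}{15} - 151\right)^{2} = \left(\frac{272}{15} - 151\right)^{2} = \left(- \frac{1993}{15}\right)^{2} = \frac{3972049}{225}$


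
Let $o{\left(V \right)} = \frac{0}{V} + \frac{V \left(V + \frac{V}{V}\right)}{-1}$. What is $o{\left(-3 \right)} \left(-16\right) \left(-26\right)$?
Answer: $-2496$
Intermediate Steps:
$o{\left(V \right)} = - V \left(1 + V\right)$ ($o{\left(V \right)} = 0 + V \left(V + 1\right) \left(-1\right) = 0 + V \left(1 + V\right) \left(-1\right) = 0 - V \left(1 + V\right) = - V \left(1 + V\right)$)
$o{\left(-3 \right)} \left(-16\right) \left(-26\right) = \left(-1\right) \left(-3\right) \left(1 - 3\right) \left(-16\right) \left(-26\right) = \left(-1\right) \left(-3\right) \left(-2\right) \left(-16\right) \left(-26\right) = \left(-6\right) \left(-16\right) \left(-26\right) = 96 \left(-26\right) = -2496$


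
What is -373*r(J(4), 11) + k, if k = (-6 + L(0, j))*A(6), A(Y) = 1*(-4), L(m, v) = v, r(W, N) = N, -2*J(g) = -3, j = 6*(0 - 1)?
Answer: -4055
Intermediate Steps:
j = -6 (j = 6*(-1) = -6)
J(g) = 3/2 (J(g) = -½*(-3) = 3/2)
A(Y) = -4
k = 48 (k = (-6 - 6)*(-4) = -12*(-4) = 48)
-373*r(J(4), 11) + k = -373*11 + 48 = -4103 + 48 = -4055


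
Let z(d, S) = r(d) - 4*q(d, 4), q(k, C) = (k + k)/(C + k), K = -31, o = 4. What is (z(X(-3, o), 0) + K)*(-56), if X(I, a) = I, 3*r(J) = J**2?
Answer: 224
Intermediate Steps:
r(J) = J**2/3
q(k, C) = 2*k/(C + k) (q(k, C) = (2*k)/(C + k) = 2*k/(C + k))
z(d, S) = d**2/3 - 8*d/(4 + d)
(z(X(-3, o), 0) + K)*(-56) = ((1/3)*(-3)*(-24 - 3*(4 - 3))/(4 - 3) - 31)*(-56) = ((1/3)*(-3)*(-24 - 3*1)/1 - 31)*(-56) = ((1/3)*(-3)*1*(-24 - 3) - 31)*(-56) = ((1/3)*(-3)*1*(-27) - 31)*(-56) = (27 - 31)*(-56) = -4*(-56) = 224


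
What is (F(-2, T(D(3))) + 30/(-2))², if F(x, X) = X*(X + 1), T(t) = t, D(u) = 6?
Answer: 729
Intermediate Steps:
F(x, X) = X*(1 + X)
(F(-2, T(D(3))) + 30/(-2))² = (6*(1 + 6) + 30/(-2))² = (6*7 + 30*(-½))² = (42 - 15)² = 27² = 729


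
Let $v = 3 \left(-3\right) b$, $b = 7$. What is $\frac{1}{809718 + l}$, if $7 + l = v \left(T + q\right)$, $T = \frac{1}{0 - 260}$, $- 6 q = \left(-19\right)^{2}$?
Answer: $\frac{260}{211510453} \approx 1.2293 \cdot 10^{-6}$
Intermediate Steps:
$q = - \frac{361}{6}$ ($q = - \frac{\left(-19\right)^{2}}{6} = \left(- \frac{1}{6}\right) 361 = - \frac{361}{6} \approx -60.167$)
$T = - \frac{1}{260}$ ($T = \frac{1}{-260} = - \frac{1}{260} \approx -0.0038462$)
$v = -63$ ($v = 3 \left(-3\right) 7 = \left(-9\right) 7 = -63$)
$l = \frac{983773}{260}$ ($l = -7 - 63 \left(- \frac{1}{260} - \frac{361}{6}\right) = -7 - - \frac{985593}{260} = -7 + \frac{985593}{260} = \frac{983773}{260} \approx 3783.7$)
$\frac{1}{809718 + l} = \frac{1}{809718 + \frac{983773}{260}} = \frac{1}{\frac{211510453}{260}} = \frac{260}{211510453}$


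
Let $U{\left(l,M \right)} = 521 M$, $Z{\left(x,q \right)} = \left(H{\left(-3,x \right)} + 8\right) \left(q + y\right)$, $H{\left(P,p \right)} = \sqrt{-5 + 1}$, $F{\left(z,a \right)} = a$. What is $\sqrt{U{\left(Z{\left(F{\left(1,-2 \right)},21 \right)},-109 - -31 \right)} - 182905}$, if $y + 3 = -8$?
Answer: $i \sqrt{223543} \approx 472.8 i$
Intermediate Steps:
$H{\left(P,p \right)} = 2 i$ ($H{\left(P,p \right)} = \sqrt{-4} = 2 i$)
$y = -11$ ($y = -3 - 8 = -11$)
$Z{\left(x,q \right)} = \left(-11 + q\right) \left(8 + 2 i\right)$ ($Z{\left(x,q \right)} = \left(2 i + 8\right) \left(q - 11\right) = \left(8 + 2 i\right) \left(-11 + q\right) = \left(-11 + q\right) \left(8 + 2 i\right)$)
$\sqrt{U{\left(Z{\left(F{\left(1,-2 \right)},21 \right)},-109 - -31 \right)} - 182905} = \sqrt{521 \left(-109 - -31\right) - 182905} = \sqrt{521 \left(-109 + 31\right) - 182905} = \sqrt{521 \left(-78\right) - 182905} = \sqrt{-40638 - 182905} = \sqrt{-223543} = i \sqrt{223543}$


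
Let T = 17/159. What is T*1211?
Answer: 20587/159 ≈ 129.48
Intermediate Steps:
T = 17/159 (T = (1/159)*17 = 17/159 ≈ 0.10692)
T*1211 = (17/159)*1211 = 20587/159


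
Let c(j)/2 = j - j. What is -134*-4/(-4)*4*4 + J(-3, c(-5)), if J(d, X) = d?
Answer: -2147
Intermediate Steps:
c(j) = 0 (c(j) = 2*(j - j) = 2*0 = 0)
-134*-4/(-4)*4*4 + J(-3, c(-5)) = -134*-4/(-4)*4*4 - 3 = -134*-4*(-¼)*4*4 - 3 = -134*1*4*4 - 3 = -536*4 - 3 = -134*16 - 3 = -2144 - 3 = -2147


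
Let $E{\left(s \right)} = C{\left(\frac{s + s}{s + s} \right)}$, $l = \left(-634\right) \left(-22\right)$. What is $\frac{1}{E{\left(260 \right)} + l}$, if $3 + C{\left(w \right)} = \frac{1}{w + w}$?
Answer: $\frac{2}{27891} \approx 7.1708 \cdot 10^{-5}$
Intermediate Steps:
$l = 13948$
$C{\left(w \right)} = -3 + \frac{1}{2 w}$ ($C{\left(w \right)} = -3 + \frac{1}{w + w} = -3 + \frac{1}{2 w}$)
$E{\left(s \right)} = - \frac{5}{2}$ ($E{\left(s \right)} = -3 + \frac{1}{2 \frac{s + s}{s + s}} = -3 + \frac{1}{2 \frac{2 s}{2 s}} = -3 + \frac{1}{2 \cdot 2 s \frac{1}{2 s}} = -3 + \frac{1}{2 \cdot 1} = -3 + \frac{1}{2} \cdot 1 = -3 + \frac{1}{2} = - \frac{5}{2}$)
$\frac{1}{E{\left(260 \right)} + l} = \frac{1}{- \frac{5}{2} + 13948} = \frac{1}{\frac{27891}{2}} = \frac{2}{27891}$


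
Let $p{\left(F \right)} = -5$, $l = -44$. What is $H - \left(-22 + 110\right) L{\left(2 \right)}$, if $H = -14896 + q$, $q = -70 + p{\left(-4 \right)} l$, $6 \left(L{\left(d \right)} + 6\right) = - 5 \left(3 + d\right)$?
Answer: $- \frac{41554}{3} \approx -13851.0$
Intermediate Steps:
$L{\left(d \right)} = - \frac{17}{2} - \frac{5 d}{6}$ ($L{\left(d \right)} = -6 + \frac{\left(-5\right) \left(3 + d\right)}{6} = -6 + \frac{-15 - 5 d}{6} = -6 - \left(\frac{5}{2} + \frac{5 d}{6}\right) = - \frac{17}{2} - \frac{5 d}{6}$)
$q = 150$ ($q = -70 - -220 = -70 + 220 = 150$)
$H = -14746$ ($H = -14896 + 150 = -14746$)
$H - \left(-22 + 110\right) L{\left(2 \right)} = -14746 - \left(-22 + 110\right) \left(- \frac{17}{2} - \frac{5}{3}\right) = -14746 - 88 \left(- \frac{17}{2} - \frac{5}{3}\right) = -14746 - 88 \left(- \frac{61}{6}\right) = -14746 - - \frac{2684}{3} = -14746 + \frac{2684}{3} = - \frac{41554}{3}$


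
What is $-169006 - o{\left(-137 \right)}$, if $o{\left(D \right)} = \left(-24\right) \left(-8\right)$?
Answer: $-169198$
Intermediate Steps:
$o{\left(D \right)} = 192$
$-169006 - o{\left(-137 \right)} = -169006 - 192 = -169198$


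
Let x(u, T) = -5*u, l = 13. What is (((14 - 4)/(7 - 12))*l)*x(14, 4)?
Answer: 1820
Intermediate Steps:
(((14 - 4)/(7 - 12))*l)*x(14, 4) = (((14 - 4)/(7 - 12))*13)*(-5*14) = ((10/(-5))*13)*(-70) = ((10*(-⅕))*13)*(-70) = -2*13*(-70) = -26*(-70) = 1820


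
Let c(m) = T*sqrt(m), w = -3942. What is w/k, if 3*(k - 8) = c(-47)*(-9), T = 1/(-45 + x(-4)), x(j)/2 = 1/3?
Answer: -557840304/1135903 + 4718574*I*sqrt(47)/1135903 ≈ -491.1 + 28.479*I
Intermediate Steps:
x(j) = 2/3 (x(j) = 2*(1/3) = 2/3)
T = -3/133 (T = 1/(-45 + 2/3) = 1/(-133/3) = -3/133 ≈ -0.022556)
c(m) = -3*sqrt(m)/133
k = 8 + 9*I*sqrt(47)/133 (k = 8 + (-3*I*sqrt(47)/133*(-9))/3 = 8 + (27*I*sqrt(47)/133)/3 = 8 + 9*I*sqrt(47)/133 ≈ 8.0 + 0.46392*I)
w/k = -3942/(8 + 9*I*sqrt(47)/133)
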